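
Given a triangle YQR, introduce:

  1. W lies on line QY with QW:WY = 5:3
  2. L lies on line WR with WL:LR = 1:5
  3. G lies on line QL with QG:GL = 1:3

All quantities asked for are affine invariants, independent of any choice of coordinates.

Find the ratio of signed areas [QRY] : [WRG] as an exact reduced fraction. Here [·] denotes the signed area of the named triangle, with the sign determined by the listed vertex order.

Assign Y = (0, 0), Q = (1, 0), R = (0, 1) — the answer is frame-independent, so this choice is without loss of generality.
1. W lies on line QY with QW:WY = 5:3 ⇒ W = (3/8, 0)
2. L lies on line WR with WL:LR = 1:5 ⇒ L = (5/16, 1/6)
3. G lies on line QL with QG:GL = 1:3 ⇒ G = (53/64, 1/24)
2·[QRY] = 1, 2·[WRG] = -15/32
[QRY]:[WRG] = 1:-15/32 = -32/15

[QRY]:[WRG] = -32/15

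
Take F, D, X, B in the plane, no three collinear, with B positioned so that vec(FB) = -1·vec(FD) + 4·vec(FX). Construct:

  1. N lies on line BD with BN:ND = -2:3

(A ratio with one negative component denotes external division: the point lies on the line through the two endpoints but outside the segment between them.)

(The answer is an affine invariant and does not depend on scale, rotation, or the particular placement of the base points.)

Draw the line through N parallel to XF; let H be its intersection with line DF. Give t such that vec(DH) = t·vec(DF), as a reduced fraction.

t = 6

Assign F = (0, 0), D = (1, 0), X = (0, 1), B = (-1, 4) — the answer is frame-independent, so this choice is without loss of generality.
1. N lies on line BD with BN:ND = -2:3 ⇒ N = (-5, 12)
through N parallel to XF: direction (0, -1); meets DF at H = (-5, 0)
H = D + t·(F−D) with t = 6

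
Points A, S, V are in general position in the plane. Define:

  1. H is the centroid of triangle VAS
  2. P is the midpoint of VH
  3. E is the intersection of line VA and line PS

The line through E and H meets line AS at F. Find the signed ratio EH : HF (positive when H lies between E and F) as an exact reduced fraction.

Assign A = (0, 0), S = (1, 0), V = (0, 1) — the answer is frame-independent, so this choice is without loss of generality.
1. H is the centroid of triangle VAS ⇒ H = (1/3, 1/3)
2. P is the midpoint of VH ⇒ P = (1/6, 2/3)
3. E is the intersection of line VA and line PS ⇒ E = (0, 4/5)
line EH meets AS at F = (4/7, 0)
H = E + t·(F−E) with t = 7/12, so EH:HF = 7/12:5/12

EH:HF = 7/5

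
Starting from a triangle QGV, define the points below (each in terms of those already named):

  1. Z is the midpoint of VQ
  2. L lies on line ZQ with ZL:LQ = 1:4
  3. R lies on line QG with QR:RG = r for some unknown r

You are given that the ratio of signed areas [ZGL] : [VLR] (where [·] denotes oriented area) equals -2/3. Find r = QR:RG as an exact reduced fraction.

Choose coordinates Q = (0, 0), G = (1, 0), V = (0, 1).
1. Z is the midpoint of VQ ⇒ Z = (0, 1/2)
2. L lies on line ZQ with ZL:LQ = 1:4 ⇒ L = (0, 2/5)
3. With QR:RG = r, write λ = r/(r+1) so R = Q + λ·(G−Q); R is affine-linear in λ
Every point depending on R is an affine combination of R and λ-independent points, so each such coordinate is linear in λ; the λ² term in each signed area is a multiple of (G−Q)×(G−Q) = 0, so 2·[ZGL] and 2·[VLR] are each linear in λ. Evaluating at λ=0 and λ=1:
  2·[ZGL] = -1/10,   2·[VLR] = 3/5·λ
So [ZGL]:[VLR] = (-1/10) / (3/5·λ). Setting this equal to -2/3:
  -1/10 = -2/3·(3/5·λ)  ⇒  λ = 1/4
Then r = λ/(1−λ) = (1/4)/(3/4) = 1/3. Check: with r = 1/3, R = (1/4, 0) and [ZGL]:[VLR] = -2/3 as required.

r = 1/3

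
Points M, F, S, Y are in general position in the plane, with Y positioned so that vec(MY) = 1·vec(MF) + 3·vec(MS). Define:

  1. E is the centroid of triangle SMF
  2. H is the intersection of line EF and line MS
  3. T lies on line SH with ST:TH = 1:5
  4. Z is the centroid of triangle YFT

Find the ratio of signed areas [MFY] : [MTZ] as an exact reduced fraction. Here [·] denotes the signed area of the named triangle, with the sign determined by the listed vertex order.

Choose coordinates M = (0, 0), F = (1, 0), S = (0, 1), Y = (1, 3).
1. E is the centroid of triangle SMF ⇒ E = (1/3, 1/3)
2. H is the intersection of line EF and line MS ⇒ H = (0, 1/2)
3. T lies on line SH with ST:TH = 1:5 ⇒ T = (0, 11/12)
4. Z is the centroid of triangle YFT ⇒ Z = (2/3, 47/36)
2·[MFY] = 3, 2·[MTZ] = -11/18
[MFY]:[MTZ] = 3:-11/18 = -54/11

[MFY]:[MTZ] = -54/11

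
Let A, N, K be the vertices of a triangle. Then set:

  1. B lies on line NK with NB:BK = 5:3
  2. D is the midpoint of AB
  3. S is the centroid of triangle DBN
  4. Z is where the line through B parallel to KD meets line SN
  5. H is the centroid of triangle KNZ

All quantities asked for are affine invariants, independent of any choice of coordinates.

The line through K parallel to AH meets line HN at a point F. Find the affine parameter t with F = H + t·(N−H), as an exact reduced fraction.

t = -301/283

Choose coordinates A = (0, 0), N = (1, 0), K = (0, 1).
1. B lies on line NK with NB:BK = 5:3 ⇒ B = (3/8, 5/8)
2. D is the midpoint of AB ⇒ D = (3/16, 5/16)
3. S is the centroid of triangle DBN ⇒ S = (25/48, 5/16)
4. Z is where the line through B parallel to KD meets line SN ⇒ Z = (93/208, 75/208)
5. H is the centroid of triangle KNZ ⇒ H = (301/624, 283/624)
through K parallel to AH: direction (301/624, 283/624); meets HN at F = (-1505/22074, 73/78)
F = H + t·(N−H) with t = -301/283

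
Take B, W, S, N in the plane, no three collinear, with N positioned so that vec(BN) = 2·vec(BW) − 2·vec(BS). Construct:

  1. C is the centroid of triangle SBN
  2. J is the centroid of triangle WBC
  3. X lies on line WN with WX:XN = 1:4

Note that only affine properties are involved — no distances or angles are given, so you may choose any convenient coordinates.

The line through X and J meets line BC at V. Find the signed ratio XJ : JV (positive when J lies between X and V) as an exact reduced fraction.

XJ:JV = 1/5

Choose coordinates B = (0, 0), W = (1, 0), S = (0, 1), N = (2, -2).
1. C is the centroid of triangle SBN ⇒ C = (2/3, -1/3)
2. J is the centroid of triangle WBC ⇒ J = (5/9, -1/9)
3. X lies on line WN with WX:XN = 1:4 ⇒ X = (6/5, -2/5)
line XJ meets BC at V = (-8/3, 4/3)
J = X + t·(V−X) with t = 1/6, so XJ:JV = 1/6:5/6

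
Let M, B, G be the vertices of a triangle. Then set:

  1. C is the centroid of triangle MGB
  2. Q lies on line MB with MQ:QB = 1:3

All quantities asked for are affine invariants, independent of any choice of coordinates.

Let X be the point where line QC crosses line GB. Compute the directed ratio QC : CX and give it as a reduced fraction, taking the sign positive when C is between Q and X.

QC:CX = 5/4

Assign M = (0, 0), B = (1, 0), G = (0, 1) — the answer is frame-independent, so this choice is without loss of generality.
1. C is the centroid of triangle MGB ⇒ C = (1/3, 1/3)
2. Q lies on line MB with MQ:QB = 1:3 ⇒ Q = (1/4, 0)
line QC meets GB at X = (2/5, 3/5)
C = Q + t·(X−Q) with t = 5/9, so QC:CX = 5/9:4/9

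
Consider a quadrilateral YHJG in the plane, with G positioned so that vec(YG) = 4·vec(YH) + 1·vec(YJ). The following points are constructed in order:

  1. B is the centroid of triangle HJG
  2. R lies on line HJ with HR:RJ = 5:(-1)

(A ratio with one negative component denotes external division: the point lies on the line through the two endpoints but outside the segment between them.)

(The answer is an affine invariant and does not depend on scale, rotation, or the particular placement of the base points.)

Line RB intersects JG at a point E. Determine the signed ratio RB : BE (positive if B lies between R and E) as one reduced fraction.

Work in coordinates with Y = (0, 0), H = (1, 0), J = (0, 1), G = (4, 1).
1. B is the centroid of triangle HJG ⇒ B = (5/3, 2/3)
2. R lies on line HJ with HR:RJ = 5:(-1) ⇒ R = (-1/4, 5/4)
line RB meets JG at E = (4/7, 1)
B = R + t·(E−R) with t = 7/3, so RB:BE = 7/3:-4/3

RB:BE = -7/4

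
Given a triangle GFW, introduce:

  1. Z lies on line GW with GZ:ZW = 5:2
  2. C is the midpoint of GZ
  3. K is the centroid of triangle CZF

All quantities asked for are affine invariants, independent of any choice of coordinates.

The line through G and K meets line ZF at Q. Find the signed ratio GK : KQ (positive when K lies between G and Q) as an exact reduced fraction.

GK:KQ = 5

Set G = (0, 0), F = (1, 0), W = (0, 1); any affine frame gives the same invariant.
1. Z lies on line GW with GZ:ZW = 5:2 ⇒ Z = (0, 5/7)
2. C is the midpoint of GZ ⇒ C = (0, 5/14)
3. K is the centroid of triangle CZF ⇒ K = (1/3, 5/14)
line GK meets ZF at Q = (2/5, 3/7)
K = G + t·(Q−G) with t = 5/6, so GK:KQ = 5/6:1/6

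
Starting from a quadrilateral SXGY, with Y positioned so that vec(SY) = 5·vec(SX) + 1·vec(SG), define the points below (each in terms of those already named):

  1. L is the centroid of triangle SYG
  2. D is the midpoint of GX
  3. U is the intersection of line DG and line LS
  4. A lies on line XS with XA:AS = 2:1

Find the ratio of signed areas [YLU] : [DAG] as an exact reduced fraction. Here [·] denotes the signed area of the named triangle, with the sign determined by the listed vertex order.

Choose coordinates S = (0, 0), X = (1, 0), G = (0, 1), Y = (5, 1).
1. L is the centroid of triangle SYG ⇒ L = (5/3, 2/3)
2. D is the midpoint of GX ⇒ D = (1/2, 1/2)
3. U is the intersection of line DG and line LS ⇒ U = (5/7, 2/7)
4. A lies on line XS with XA:AS = 2:1 ⇒ A = (1/3, 0)
2·[YLU] = 20/21, 2·[DAG] = -1/3
[YLU]:[DAG] = 20/21:-1/3 = -20/7

[YLU]:[DAG] = -20/7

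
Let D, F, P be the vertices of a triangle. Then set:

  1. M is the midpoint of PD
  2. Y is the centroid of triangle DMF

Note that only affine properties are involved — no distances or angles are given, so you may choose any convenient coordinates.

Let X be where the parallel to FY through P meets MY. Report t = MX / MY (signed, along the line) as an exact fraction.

t = -2

Assign D = (0, 0), F = (1, 0), P = (0, 1) — the answer is frame-independent, so this choice is without loss of generality.
1. M is the midpoint of PD ⇒ M = (0, 1/2)
2. Y is the centroid of triangle DMF ⇒ Y = (1/3, 1/6)
through P parallel to FY: direction (-2/3, 1/6); meets MY at X = (-2/3, 7/6)
X = M + t·(Y−M) with t = -2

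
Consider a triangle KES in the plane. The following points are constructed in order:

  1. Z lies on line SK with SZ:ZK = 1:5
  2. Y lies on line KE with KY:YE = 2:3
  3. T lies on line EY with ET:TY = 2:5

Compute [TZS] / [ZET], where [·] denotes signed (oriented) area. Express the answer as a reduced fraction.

Work in coordinates with K = (0, 0), E = (1, 0), S = (0, 1).
1. Z lies on line SK with SZ:ZK = 1:5 ⇒ Z = (0, 5/6)
2. Y lies on line KE with KY:YE = 2:3 ⇒ Y = (2/5, 0)
3. T lies on line EY with ET:TY = 2:5 ⇒ T = (29/35, 0)
2·[TZS] = -29/210, 2·[ZET] = -1/7
[TZS]:[ZET] = -29/210:-1/7 = 29/30

[TZS]:[ZET] = 29/30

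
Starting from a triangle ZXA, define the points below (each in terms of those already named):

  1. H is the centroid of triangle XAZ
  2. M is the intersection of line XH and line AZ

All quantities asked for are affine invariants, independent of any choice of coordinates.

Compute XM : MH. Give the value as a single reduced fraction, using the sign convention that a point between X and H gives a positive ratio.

XM:MH = -3

Assign Z = (0, 0), X = (1, 0), A = (0, 1) — the answer is frame-independent, so this choice is without loss of generality.
1. H is the centroid of triangle XAZ ⇒ H = (1/3, 1/3)
2. M is the intersection of line XH and line AZ ⇒ M = (0, 1/2)
M = X + t·(H−X) with t = 3/2, so XM:MH = t:(1−t) = 3/2:-1/2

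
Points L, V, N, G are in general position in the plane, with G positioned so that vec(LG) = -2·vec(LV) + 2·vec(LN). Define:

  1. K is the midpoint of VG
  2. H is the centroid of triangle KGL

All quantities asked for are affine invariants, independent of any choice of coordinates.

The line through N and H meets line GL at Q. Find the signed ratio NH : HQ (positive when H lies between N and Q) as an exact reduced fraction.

Choose coordinates L = (0, 0), V = (1, 0), N = (0, 1), G = (-2, 2).
1. K is the midpoint of VG ⇒ K = (-1/2, 1)
2. H is the centroid of triangle KGL ⇒ H = (-5/6, 1)
line NH meets GL at Q = (-1, 1)
H = N + t·(Q−N) with t = 5/6, so NH:HQ = 5/6:1/6

NH:HQ = 5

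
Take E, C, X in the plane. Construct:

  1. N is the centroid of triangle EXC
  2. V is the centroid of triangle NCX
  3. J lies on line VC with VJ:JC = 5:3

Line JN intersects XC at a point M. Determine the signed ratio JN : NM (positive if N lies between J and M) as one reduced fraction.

JN:NM = -7/8

Choose coordinates E = (0, 0), C = (1, 0), X = (0, 1).
1. N is the centroid of triangle EXC ⇒ N = (1/3, 1/3)
2. V is the centroid of triangle NCX ⇒ V = (4/9, 4/9)
3. J lies on line VC with VJ:JC = 5:3 ⇒ J = (19/24, 1/6)
line JN meets XC at M = (6/7, 1/7)
N = J + t·(M−J) with t = -7, so JN:NM = -7:8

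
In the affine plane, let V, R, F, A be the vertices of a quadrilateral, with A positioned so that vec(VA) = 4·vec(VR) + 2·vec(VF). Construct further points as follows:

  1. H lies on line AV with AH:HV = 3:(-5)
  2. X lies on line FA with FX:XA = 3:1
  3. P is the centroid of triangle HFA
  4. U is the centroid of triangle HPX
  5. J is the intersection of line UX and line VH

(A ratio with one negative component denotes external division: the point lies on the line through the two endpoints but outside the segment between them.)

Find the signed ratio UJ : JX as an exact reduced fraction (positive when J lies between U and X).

Choose coordinates V = (0, 0), R = (1, 0), F = (0, 1), A = (4, 2).
1. H lies on line AV with AH:HV = 3:(-5) ⇒ H = (10, 5)
2. X lies on line FA with FX:XA = 3:1 ⇒ X = (3, 7/4)
3. P is the centroid of triangle HFA ⇒ P = (14/3, 8/3)
4. U is the centroid of triangle HPX ⇒ U = (53/9, 113/36)
5. J is the intersection of line UX and line VH ⇒ J = (16, 8)
J = U + t·(X−U) with t = -7/2, so UJ:JX = t:(1−t) = -7/2:9/2

UJ:JX = -7/9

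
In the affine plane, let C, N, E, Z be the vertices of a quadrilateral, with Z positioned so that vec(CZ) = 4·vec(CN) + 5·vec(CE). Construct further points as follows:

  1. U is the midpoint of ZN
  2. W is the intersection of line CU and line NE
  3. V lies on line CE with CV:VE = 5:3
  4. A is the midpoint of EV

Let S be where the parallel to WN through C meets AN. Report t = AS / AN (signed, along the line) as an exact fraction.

t = -13/3

Assign C = (0, 0), N = (1, 0), E = (0, 1), Z = (4, 5) — the answer is frame-independent, so this choice is without loss of generality.
1. U is the midpoint of ZN ⇒ U = (5/2, 5/2)
2. W is the intersection of line CU and line NE ⇒ W = (1/2, 1/2)
3. V lies on line CE with CV:VE = 5:3 ⇒ V = (0, 5/8)
4. A is the midpoint of EV ⇒ A = (0, 13/16)
through C parallel to WN: direction (1/2, -1/2); meets AN at S = (-13/3, 13/3)
S = A + t·(N−A) with t = -13/3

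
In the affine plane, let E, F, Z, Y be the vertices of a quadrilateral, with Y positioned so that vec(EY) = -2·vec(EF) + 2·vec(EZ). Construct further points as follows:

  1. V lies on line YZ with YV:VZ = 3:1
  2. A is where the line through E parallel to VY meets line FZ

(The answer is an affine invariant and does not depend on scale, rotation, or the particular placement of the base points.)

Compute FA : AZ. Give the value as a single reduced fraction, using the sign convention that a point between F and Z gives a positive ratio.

FA:AZ = -1/2

Set E = (0, 0), F = (1, 0), Z = (0, 1), Y = (-2, 2); any affine frame gives the same invariant.
1. V lies on line YZ with YV:VZ = 3:1 ⇒ V = (-1/2, 5/4)
2. A is where the line through E parallel to VY meets line FZ ⇒ A = (2, -1)
A = F + t·(Z−F) with t = -1, so FA:AZ = t:(1−t) = -1:2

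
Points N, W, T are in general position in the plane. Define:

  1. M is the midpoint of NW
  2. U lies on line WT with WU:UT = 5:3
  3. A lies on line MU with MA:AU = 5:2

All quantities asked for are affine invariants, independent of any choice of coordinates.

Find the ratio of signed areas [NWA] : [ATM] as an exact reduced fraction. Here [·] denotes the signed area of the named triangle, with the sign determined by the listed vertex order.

[NWA]:[ATM] = 10/3

Assign N = (0, 0), W = (1, 0), T = (0, 1) — the answer is frame-independent, so this choice is without loss of generality.
1. M is the midpoint of NW ⇒ M = (1/2, 0)
2. U lies on line WT with WU:UT = 5:3 ⇒ U = (3/8, 5/8)
3. A lies on line MU with MA:AU = 5:2 ⇒ A = (23/56, 25/56)
2·[NWA] = 25/56, 2·[ATM] = 15/112
[NWA]:[ATM] = 25/56:15/112 = 10/3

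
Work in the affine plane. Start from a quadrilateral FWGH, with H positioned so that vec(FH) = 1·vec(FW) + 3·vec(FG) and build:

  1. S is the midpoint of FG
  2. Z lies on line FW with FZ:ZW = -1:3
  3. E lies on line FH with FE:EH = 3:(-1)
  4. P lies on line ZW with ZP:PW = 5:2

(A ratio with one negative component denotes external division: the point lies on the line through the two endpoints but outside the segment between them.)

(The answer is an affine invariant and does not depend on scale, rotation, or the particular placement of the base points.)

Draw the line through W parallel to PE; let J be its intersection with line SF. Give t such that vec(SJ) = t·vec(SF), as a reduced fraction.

Choose coordinates F = (0, 0), W = (1, 0), G = (0, 1), H = (1, 3).
1. S is the midpoint of FG ⇒ S = (0, 1/2)
2. Z lies on line FW with FZ:ZW = -1:3 ⇒ Z = (-1/2, 0)
3. E lies on line FH with FE:EH = 3:(-1) ⇒ E = (3/2, 9/2)
4. P lies on line ZW with ZP:PW = 5:2 ⇒ P = (4/7, 0)
through W parallel to PE: direction (13/14, 9/2); meets SF at J = (0, -63/13)
J = S + t·(F−S) with t = 139/13

t = 139/13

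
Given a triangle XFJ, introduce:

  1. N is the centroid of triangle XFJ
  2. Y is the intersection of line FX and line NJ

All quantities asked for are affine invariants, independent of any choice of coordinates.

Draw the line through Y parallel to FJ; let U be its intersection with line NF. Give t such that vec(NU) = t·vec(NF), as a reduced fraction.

Assign X = (0, 0), F = (1, 0), J = (0, 1) — the answer is frame-independent, so this choice is without loss of generality.
1. N is the centroid of triangle XFJ ⇒ N = (1/3, 1/3)
2. Y is the intersection of line FX and line NJ ⇒ Y = (1/2, 0)
through Y parallel to FJ: direction (-1, 1); meets NF at U = (0, 1/2)
U = N + t·(F−N) with t = -1/2

t = -1/2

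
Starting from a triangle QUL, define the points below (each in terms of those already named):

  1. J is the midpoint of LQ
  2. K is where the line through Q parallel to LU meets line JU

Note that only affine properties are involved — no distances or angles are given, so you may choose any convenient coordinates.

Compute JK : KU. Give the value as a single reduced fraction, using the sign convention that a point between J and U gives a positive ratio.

JK:KU = -1/2

Choose coordinates Q = (0, 0), U = (1, 0), L = (0, 1).
1. J is the midpoint of LQ ⇒ J = (0, 1/2)
2. K is where the line through Q parallel to LU meets line JU ⇒ K = (-1, 1)
K = J + t·(U−J) with t = -1, so JK:KU = t:(1−t) = -1:2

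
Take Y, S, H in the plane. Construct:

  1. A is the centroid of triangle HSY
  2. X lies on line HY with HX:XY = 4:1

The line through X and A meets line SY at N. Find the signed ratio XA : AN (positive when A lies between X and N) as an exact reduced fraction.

Work in coordinates with Y = (0, 0), S = (1, 0), H = (0, 1).
1. A is the centroid of triangle HSY ⇒ A = (1/3, 1/3)
2. X lies on line HY with HX:XY = 4:1 ⇒ X = (0, 1/5)
line XA meets SY at N = (-1/2, 0)
A = X + t·(N−X) with t = -2/3, so XA:AN = -2/3:5/3

XA:AN = -2/5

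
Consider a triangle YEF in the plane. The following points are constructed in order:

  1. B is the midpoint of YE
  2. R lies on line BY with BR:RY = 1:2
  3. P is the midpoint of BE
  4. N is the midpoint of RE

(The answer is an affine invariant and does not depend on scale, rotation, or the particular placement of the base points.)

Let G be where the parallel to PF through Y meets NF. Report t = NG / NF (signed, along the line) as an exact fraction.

Work in coordinates with Y = (0, 0), E = (1, 0), F = (0, 1).
1. B is the midpoint of YE ⇒ B = (1/2, 0)
2. R lies on line BY with BR:RY = 1:2 ⇒ R = (1/3, 0)
3. P is the midpoint of BE ⇒ P = (3/4, 0)
4. N is the midpoint of RE ⇒ N = (2/3, 0)
through Y parallel to PF: direction (-3/4, 1); meets NF at G = (6, -8)
G = N + t·(F−N) with t = -8

t = -8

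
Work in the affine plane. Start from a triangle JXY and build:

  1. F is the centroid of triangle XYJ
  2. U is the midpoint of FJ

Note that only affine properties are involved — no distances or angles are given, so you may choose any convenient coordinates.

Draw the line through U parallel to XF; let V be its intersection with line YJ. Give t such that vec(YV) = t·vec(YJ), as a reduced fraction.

Assign J = (0, 0), X = (1, 0), Y = (0, 1) — the answer is frame-independent, so this choice is without loss of generality.
1. F is the centroid of triangle XYJ ⇒ F = (1/3, 1/3)
2. U is the midpoint of FJ ⇒ U = (1/6, 1/6)
through U parallel to XF: direction (-2/3, 1/3); meets YJ at V = (0, 1/4)
V = Y + t·(J−Y) with t = 3/4

t = 3/4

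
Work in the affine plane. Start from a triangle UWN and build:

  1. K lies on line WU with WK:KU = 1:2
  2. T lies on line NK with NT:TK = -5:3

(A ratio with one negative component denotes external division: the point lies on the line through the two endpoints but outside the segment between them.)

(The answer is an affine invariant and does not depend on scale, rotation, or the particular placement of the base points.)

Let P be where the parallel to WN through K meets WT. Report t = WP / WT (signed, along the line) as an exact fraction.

t = 2/5

Set U = (0, 0), W = (1, 0), N = (0, 1); any affine frame gives the same invariant.
1. K lies on line WU with WK:KU = 1:2 ⇒ K = (2/3, 0)
2. T lies on line NK with NT:TK = -5:3 ⇒ T = (5/3, -3/2)
through K parallel to WN: direction (-1, 1); meets WT at P = (19/15, -3/5)
P = W + t·(T−W) with t = 2/5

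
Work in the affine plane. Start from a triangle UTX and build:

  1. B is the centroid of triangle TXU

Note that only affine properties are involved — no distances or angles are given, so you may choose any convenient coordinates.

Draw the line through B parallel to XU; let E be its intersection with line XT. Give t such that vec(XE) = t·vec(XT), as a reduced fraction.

t = 1/3

Assign U = (0, 0), T = (1, 0), X = (0, 1) — the answer is frame-independent, so this choice is without loss of generality.
1. B is the centroid of triangle TXU ⇒ B = (1/3, 1/3)
through B parallel to XU: direction (0, -1); meets XT at E = (1/3, 2/3)
E = X + t·(T−X) with t = 1/3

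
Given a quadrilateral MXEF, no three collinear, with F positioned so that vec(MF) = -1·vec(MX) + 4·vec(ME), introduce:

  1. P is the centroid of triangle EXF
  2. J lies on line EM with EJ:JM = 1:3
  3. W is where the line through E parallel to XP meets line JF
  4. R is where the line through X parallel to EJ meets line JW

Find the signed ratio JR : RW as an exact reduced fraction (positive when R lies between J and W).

JR:RW = -19/22

Assign M = (0, 0), X = (1, 0), E = (0, 1), F = (-1, 4) — the answer is frame-independent, so this choice is without loss of generality.
1. P is the centroid of triangle EXF ⇒ P = (0, 5/3)
2. J lies on line EM with EJ:JM = 1:3 ⇒ J = (0, 3/4)
3. W is where the line through E parallel to XP meets line JF ⇒ W = (-3/19, 24/19)
4. R is where the line through X parallel to EJ meets line JW ⇒ R = (1, -5/2)
R = J + t·(W−J) with t = -19/3, so JR:RW = t:(1−t) = -19/3:22/3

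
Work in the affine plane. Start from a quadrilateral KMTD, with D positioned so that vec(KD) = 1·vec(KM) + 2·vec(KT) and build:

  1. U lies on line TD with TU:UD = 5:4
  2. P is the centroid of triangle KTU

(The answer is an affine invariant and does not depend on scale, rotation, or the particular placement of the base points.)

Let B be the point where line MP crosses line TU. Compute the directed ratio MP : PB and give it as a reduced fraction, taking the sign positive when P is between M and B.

Work in coordinates with K = (0, 0), M = (1, 0), T = (0, 1), D = (1, 2).
1. U lies on line TD with TU:UD = 5:4 ⇒ U = (5/9, 14/9)
2. P is the centroid of triangle KTU ⇒ P = (5/27, 23/27)
line MP meets TU at B = (1/45, 46/45)
P = M + t·(B−M) with t = 5/6, so MP:PB = 5/6:1/6

MP:PB = 5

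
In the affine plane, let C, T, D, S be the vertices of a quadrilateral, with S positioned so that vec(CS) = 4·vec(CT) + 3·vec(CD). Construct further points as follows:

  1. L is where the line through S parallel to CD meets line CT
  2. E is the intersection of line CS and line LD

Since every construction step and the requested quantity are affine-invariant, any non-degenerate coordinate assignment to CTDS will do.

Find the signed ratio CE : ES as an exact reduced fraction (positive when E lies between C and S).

Work in coordinates with C = (0, 0), T = (1, 0), D = (0, 1), S = (4, 3).
1. L is where the line through S parallel to CD meets line CT ⇒ L = (4, 0)
2. E is the intersection of line CS and line LD ⇒ E = (1, 3/4)
E = C + t·(S−C) with t = 1/4, so CE:ES = t:(1−t) = 1/4:3/4

CE:ES = 1/3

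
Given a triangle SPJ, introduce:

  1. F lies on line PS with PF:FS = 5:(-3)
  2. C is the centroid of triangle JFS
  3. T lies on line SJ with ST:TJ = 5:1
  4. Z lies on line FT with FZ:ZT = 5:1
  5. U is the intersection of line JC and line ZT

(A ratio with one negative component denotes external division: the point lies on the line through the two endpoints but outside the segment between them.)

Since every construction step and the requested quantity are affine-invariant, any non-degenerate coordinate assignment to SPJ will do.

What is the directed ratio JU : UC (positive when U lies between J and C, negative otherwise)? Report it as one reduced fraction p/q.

JU:UC = 3/4

Set S = (0, 0), P = (1, 0), J = (0, 1); any affine frame gives the same invariant.
1. F lies on line PS with PF:FS = 5:(-3) ⇒ F = (-3/2, 0)
2. C is the centroid of triangle JFS ⇒ C = (-1/2, 1/3)
3. T lies on line SJ with ST:TJ = 5:1 ⇒ T = (0, 5/6)
4. Z lies on line FT with FZ:ZT = 5:1 ⇒ Z = (-1/4, 25/36)
5. U is the intersection of line JC and line ZT ⇒ U = (-3/14, 5/7)
U = J + t·(C−J) with t = 3/7, so JU:UC = t:(1−t) = 3/7:4/7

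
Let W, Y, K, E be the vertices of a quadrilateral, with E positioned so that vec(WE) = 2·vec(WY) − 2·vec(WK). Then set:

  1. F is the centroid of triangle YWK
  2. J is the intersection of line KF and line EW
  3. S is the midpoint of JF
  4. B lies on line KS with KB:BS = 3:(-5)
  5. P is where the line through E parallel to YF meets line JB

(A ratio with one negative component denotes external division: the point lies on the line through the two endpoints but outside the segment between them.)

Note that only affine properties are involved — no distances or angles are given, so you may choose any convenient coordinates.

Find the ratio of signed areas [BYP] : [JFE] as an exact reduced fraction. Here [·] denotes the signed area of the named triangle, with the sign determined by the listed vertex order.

[BYP]:[JFE] = 7/2

Choose coordinates W = (0, 0), Y = (1, 0), K = (0, 1), E = (2, -2).
1. F is the centroid of triangle YWK ⇒ F = (1/3, 1/3)
2. J is the intersection of line KF and line EW ⇒ J = (1, -1)
3. S is the midpoint of JF ⇒ S = (2/3, -1/3)
4. B lies on line KS with KB:BS = 3:(-5) ⇒ B = (-1, 3)
5. P is where the line through E parallel to YF meets line JB ⇒ P = (4/3, -5/3)
2·[BYP] = -7/3, 2·[JFE] = -2/3
[BYP]:[JFE] = -7/3:-2/3 = 7/2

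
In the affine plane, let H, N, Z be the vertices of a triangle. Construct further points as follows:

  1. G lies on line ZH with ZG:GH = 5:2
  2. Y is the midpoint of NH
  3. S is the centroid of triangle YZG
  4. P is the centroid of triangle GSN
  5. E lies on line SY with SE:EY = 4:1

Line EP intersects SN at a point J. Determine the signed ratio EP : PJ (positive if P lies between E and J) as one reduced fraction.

Set H = (0, 0), N = (1, 0), Z = (0, 1); any affine frame gives the same invariant.
1. G lies on line ZH with ZG:GH = 5:2 ⇒ G = (0, 2/7)
2. Y is the midpoint of NH ⇒ Y = (1/2, 0)
3. S is the centroid of triangle YZG ⇒ S = (1/6, 3/7)
4. P is the centroid of triangle GSN ⇒ P = (7/18, 5/21)
5. E lies on line SY with SE:EY = 4:1 ⇒ E = (13/30, 3/35)
line EP meets SN at J = (37/102, 39/119)
P = E + t·(J−E) with t = 17/27, so EP:PJ = 17/27:10/27

EP:PJ = 17/10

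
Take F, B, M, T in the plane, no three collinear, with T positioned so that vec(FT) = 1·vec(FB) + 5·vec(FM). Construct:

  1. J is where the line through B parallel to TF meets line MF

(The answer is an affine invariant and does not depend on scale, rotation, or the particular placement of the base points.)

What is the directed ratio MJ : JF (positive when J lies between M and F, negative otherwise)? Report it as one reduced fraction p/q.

Choose coordinates F = (0, 0), B = (1, 0), M = (0, 1), T = (1, 5).
1. J is where the line through B parallel to TF meets line MF ⇒ J = (0, -5)
J = M + t·(F−M) with t = 6, so MJ:JF = t:(1−t) = 6:-5

MJ:JF = -6/5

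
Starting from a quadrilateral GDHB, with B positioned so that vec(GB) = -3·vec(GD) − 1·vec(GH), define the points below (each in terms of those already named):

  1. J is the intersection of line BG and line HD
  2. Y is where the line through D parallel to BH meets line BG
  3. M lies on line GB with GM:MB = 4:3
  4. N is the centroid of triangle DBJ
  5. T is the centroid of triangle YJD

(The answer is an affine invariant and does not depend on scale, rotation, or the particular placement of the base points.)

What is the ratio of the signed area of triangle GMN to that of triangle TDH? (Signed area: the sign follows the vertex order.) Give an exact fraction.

[GMN]:[TDH] = -12/35

Choose coordinates G = (0, 0), D = (1, 0), H = (0, 1), B = (-3, -1).
1. J is the intersection of line BG and line HD ⇒ J = (3/4, 1/4)
2. Y is where the line through D parallel to BH meets line BG ⇒ Y = (2, 2/3)
3. M lies on line GB with GM:MB = 4:3 ⇒ M = (-12/7, -4/7)
4. N is the centroid of triangle DBJ ⇒ N = (-5/12, -1/4)
5. T is the centroid of triangle YJD ⇒ T = (5/4, 11/36)
2·[GMN] = 4/21, 2·[TDH] = -5/9
[GMN]:[TDH] = 4/21:-5/9 = -12/35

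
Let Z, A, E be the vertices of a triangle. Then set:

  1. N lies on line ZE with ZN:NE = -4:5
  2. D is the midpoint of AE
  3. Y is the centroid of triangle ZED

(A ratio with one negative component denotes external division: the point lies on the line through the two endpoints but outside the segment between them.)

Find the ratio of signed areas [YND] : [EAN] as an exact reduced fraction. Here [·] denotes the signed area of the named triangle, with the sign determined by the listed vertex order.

[YND]:[EAN] = -3/10

Assign Z = (0, 0), A = (1, 0), E = (0, 1) — the answer is frame-independent, so this choice is without loss of generality.
1. N lies on line ZE with ZN:NE = -4:5 ⇒ N = (0, -4)
2. D is the midpoint of AE ⇒ D = (1/2, 1/2)
3. Y is the centroid of triangle ZED ⇒ Y = (1/6, 1/2)
2·[YND] = 3/2, 2·[EAN] = -5
[YND]:[EAN] = 3/2:-5 = -3/10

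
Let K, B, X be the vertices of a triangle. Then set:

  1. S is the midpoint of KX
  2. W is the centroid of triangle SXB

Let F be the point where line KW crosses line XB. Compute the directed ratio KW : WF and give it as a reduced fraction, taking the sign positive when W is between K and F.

Work in coordinates with K = (0, 0), B = (1, 0), X = (0, 1).
1. S is the midpoint of KX ⇒ S = (0, 1/2)
2. W is the centroid of triangle SXB ⇒ W = (1/3, 1/2)
line KW meets XB at F = (2/5, 3/5)
W = K + t·(F−K) with t = 5/6, so KW:WF = 5/6:1/6

KW:WF = 5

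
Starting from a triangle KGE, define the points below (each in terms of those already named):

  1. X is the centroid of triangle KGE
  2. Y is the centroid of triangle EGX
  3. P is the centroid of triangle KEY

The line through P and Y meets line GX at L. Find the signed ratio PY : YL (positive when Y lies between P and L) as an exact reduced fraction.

Set K = (0, 0), G = (1, 0), E = (0, 1); any affine frame gives the same invariant.
1. X is the centroid of triangle KGE ⇒ X = (1/3, 1/3)
2. Y is the centroid of triangle EGX ⇒ Y = (4/9, 4/9)
3. P is the centroid of triangle KEY ⇒ P = (4/27, 13/27)
line PY meets GX at L = (0, 1/2)
Y = P + t·(L−P) with t = -2, so PY:YL = -2:3

PY:YL = -2/3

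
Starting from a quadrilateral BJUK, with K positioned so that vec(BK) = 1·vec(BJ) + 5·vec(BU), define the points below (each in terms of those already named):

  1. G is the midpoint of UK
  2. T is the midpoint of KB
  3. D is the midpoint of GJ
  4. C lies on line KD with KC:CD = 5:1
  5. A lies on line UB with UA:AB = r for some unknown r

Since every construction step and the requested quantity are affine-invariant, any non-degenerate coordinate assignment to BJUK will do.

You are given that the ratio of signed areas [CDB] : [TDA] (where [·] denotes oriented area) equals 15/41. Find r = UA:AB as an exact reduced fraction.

r = 3/2

Assign B = (0, 0), J = (1, 0), U = (0, 1), K = (1, 5) — the answer is frame-independent, so this choice is without loss of generality.
1. G is the midpoint of UK ⇒ G = (1/2, 3)
2. T is the midpoint of KB ⇒ T = (1/2, 5/2)
3. D is the midpoint of GJ ⇒ D = (3/4, 3/2)
4. C lies on line KD with KC:CD = 5:1 ⇒ C = (19/24, 25/12)
5. With UA:AB = r, write λ = r/(r+1) so A = U + λ·(B−U); A is affine-linear in λ
Every point depending on A is an affine combination of A and λ-independent points, so each such coordinate is linear in λ; the λ² term in each signed area is a multiple of (B−U)×(B−U) = 0, so 2·[CDB] and 2·[TDA] are each linear in λ. Evaluating at λ=0 and λ=1:
  2·[CDB] = -3/8,   2·[TDA] = -1/4·λ − 7/8
So [CDB]:[TDA] = (-3/8) / (-1/4·λ − 7/8). Setting this equal to 15/41:
  -3/8 = 15/41·(-1/4·λ − 7/8)  ⇒  λ = 3/5
Then r = λ/(1−λ) = (3/5)/(2/5) = 3/2. Check: with r = 3/2, A = (0, 2/5) and [CDB]:[TDA] = 15/41 as required.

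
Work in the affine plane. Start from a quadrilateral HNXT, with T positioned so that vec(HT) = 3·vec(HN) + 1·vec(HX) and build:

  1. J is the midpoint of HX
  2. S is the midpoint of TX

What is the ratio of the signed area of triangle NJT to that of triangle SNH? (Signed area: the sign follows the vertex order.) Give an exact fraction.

Work in coordinates with H = (0, 0), N = (1, 0), X = (0, 1), T = (3, 1).
1. J is the midpoint of HX ⇒ J = (0, 1/2)
2. S is the midpoint of TX ⇒ S = (3/2, 1)
2·[NJT] = -2, 2·[SNH] = -1
[NJT]:[SNH] = -2:-1 = 2

[NJT]:[SNH] = 2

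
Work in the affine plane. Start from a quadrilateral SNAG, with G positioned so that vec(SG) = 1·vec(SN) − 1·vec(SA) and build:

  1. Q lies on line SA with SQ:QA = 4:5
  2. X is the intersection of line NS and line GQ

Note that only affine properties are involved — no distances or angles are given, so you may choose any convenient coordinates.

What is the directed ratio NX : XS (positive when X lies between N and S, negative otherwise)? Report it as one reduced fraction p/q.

NX:XS = 9/4

Set S = (0, 0), N = (1, 0), A = (0, 1), G = (1, -1); any affine frame gives the same invariant.
1. Q lies on line SA with SQ:QA = 4:5 ⇒ Q = (0, 4/9)
2. X is the intersection of line NS and line GQ ⇒ X = (4/13, 0)
X = N + t·(S−N) with t = 9/13, so NX:XS = t:(1−t) = 9/13:4/13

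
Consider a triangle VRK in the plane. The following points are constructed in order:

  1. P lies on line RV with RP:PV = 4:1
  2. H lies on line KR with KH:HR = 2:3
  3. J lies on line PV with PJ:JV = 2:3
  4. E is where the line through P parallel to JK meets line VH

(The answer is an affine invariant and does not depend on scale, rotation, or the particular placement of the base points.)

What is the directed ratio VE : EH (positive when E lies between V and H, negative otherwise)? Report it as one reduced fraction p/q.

Set V = (0, 0), R = (1, 0), K = (0, 1); any affine frame gives the same invariant.
1. P lies on line RV with RP:PV = 4:1 ⇒ P = (1/5, 0)
2. H lies on line KR with KH:HR = 2:3 ⇒ H = (2/5, 3/5)
3. J lies on line PV with PJ:JV = 2:3 ⇒ J = (3/25, 0)
4. E is where the line through P parallel to JK meets line VH ⇒ E = (10/59, 15/59)
E = V + t·(H−V) with t = 25/59, so VE:EH = t:(1−t) = 25/59:34/59

VE:EH = 25/34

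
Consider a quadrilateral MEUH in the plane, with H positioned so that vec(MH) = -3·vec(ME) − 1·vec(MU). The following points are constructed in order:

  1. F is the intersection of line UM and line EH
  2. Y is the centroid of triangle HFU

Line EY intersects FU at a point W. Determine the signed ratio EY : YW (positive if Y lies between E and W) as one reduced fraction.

Set M = (0, 0), E = (1, 0), U = (0, 1), H = (-3, -1); any affine frame gives the same invariant.
1. F is the intersection of line UM and line EH ⇒ F = (0, -1/4)
2. Y is the centroid of triangle HFU ⇒ Y = (-1, -1/12)
line EY meets FU at W = (0, -1/24)
Y = E + t·(W−E) with t = 2, so EY:YW = 2:-1

EY:YW = -2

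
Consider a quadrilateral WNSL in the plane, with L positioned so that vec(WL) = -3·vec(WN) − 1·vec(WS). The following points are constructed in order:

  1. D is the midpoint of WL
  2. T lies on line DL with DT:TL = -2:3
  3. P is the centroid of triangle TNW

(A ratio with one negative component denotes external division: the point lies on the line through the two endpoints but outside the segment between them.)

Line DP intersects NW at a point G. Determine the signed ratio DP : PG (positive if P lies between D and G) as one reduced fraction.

DP:PG = -4

Set W = (0, 0), N = (1, 0), S = (0, 1), L = (-3, -1); any affine frame gives the same invariant.
1. D is the midpoint of WL ⇒ D = (-3/2, -1/2)
2. T lies on line DL with DT:TL = -2:3 ⇒ T = (3/2, 1/2)
3. P is the centroid of triangle TNW ⇒ P = (5/6, 1/6)
line DP meets NW at G = (1/4, 0)
P = D + t·(G−D) with t = 4/3, so DP:PG = 4/3:-1/3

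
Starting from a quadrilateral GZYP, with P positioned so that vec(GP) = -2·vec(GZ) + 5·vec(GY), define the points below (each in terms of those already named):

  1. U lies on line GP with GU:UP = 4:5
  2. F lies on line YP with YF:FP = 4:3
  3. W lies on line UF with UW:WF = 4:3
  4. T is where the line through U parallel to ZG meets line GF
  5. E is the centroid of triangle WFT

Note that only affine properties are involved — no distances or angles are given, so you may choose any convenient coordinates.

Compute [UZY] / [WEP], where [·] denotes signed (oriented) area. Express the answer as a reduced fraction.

Choose coordinates G = (0, 0), Z = (1, 0), Y = (0, 1), P = (-2, 5).
1. U lies on line GP with GU:UP = 4:5 ⇒ U = (-8/9, 20/9)
2. F lies on line YP with YF:FP = 4:3 ⇒ F = (-8/7, 23/7)
3. W lies on line UF with UW:WF = 4:3 ⇒ W = (-152/147, 416/147)
4. T is where the line through U parallel to ZG meets line GF ⇒ T = (-160/207, 20/9)
5. E is the centroid of triangle WFT ⇒ E = (-29920/30429, 3677/1323)
2·[UZY] = -1/3, 2·[WEP] = 38/621
[UZY]:[WEP] = -1/3:38/621 = -207/38

[UZY]:[WEP] = -207/38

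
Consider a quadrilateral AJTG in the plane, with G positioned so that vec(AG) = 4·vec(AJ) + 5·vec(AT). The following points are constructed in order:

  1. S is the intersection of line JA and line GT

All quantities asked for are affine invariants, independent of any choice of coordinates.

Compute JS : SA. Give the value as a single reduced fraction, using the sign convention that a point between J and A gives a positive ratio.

JS:SA = -2

Work in coordinates with A = (0, 0), J = (1, 0), T = (0, 1), G = (4, 5).
1. S is the intersection of line JA and line GT ⇒ S = (-1, 0)
S = J + t·(A−J) with t = 2, so JS:SA = t:(1−t) = 2:-1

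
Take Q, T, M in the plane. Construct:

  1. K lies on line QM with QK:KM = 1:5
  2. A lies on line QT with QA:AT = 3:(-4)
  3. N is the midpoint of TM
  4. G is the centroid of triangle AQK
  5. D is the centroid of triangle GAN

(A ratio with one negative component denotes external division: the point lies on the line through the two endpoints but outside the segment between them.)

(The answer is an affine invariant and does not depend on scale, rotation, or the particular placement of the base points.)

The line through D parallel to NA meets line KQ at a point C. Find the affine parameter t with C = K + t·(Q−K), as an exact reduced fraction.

Assign Q = (0, 0), T = (1, 0), M = (0, 1) — the answer is frame-independent, so this choice is without loss of generality.
1. K lies on line QM with QK:KM = 1:5 ⇒ K = (0, 1/6)
2. A lies on line QT with QA:AT = 3:(-4) ⇒ A = (-3, 0)
3. N is the midpoint of TM ⇒ N = (1/2, 1/2)
4. G is the centroid of triangle AQK ⇒ G = (-1, 1/18)
5. D is the centroid of triangle GAN ⇒ D = (-7/6, 5/27)
through D parallel to NA: direction (-7/2, -1/2); meets KQ at C = (0, 19/54)
C = K + t·(Q−K) with t = -10/9

t = -10/9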